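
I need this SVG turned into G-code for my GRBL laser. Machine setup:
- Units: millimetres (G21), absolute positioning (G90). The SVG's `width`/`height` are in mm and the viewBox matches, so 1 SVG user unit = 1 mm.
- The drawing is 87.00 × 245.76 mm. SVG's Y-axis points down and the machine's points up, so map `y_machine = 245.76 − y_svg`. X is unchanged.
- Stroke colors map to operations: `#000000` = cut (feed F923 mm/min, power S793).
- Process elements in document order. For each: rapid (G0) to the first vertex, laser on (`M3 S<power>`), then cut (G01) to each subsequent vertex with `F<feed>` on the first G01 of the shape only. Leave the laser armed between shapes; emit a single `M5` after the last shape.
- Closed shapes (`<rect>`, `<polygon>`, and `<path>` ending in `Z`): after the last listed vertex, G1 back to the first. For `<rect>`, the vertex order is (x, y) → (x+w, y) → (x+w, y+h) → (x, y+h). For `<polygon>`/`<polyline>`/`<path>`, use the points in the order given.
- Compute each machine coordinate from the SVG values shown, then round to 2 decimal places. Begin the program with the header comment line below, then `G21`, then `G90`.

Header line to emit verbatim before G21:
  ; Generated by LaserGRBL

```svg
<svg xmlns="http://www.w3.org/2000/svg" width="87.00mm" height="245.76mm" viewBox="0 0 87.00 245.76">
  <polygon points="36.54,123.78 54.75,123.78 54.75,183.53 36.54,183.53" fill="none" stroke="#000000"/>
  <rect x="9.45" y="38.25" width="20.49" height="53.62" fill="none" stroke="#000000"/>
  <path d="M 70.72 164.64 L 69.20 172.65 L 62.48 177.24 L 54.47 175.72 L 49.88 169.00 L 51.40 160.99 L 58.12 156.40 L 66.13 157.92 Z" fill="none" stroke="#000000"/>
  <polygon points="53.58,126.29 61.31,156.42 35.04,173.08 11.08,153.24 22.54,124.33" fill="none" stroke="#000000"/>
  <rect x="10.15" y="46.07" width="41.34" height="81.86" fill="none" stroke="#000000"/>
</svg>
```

1 u = 1 mm; y_m = 245.76 − y.

[1] `<polygon>` rectangle, #000000→cut S793 F923: (36.54,121.98) → (54.75,121.98) → (54.75,62.23) → (36.54,62.23) → (36.54,121.98) (closed)

[2] `<rect>` rectangle, #000000→cut S793 F923: (9.45,207.51) → (29.94,207.51) → (29.94,153.89) → (9.45,153.89) → (9.45,207.51) (closed)

[3] `<path>` regular polygon, #000000→cut S793 F923: (70.72,81.12) → (69.20,73.11) → (62.48,68.52) → (54.47,70.04) → (49.88,76.76) → (51.40,84.77) → (58.12,89.36) → (66.13,87.84) → (70.72,81.12) (closed)

[4] `<polygon>` regular polygon, #000000→cut S793 F923: (53.58,119.47) → (61.31,89.34) → (35.04,72.68) → (11.08,92.52) → (22.54,121.43) → (53.58,119.47) (closed)

[5] `<rect>` rectangle, #000000→cut S793 F923: (10.15,199.69) → (51.49,199.69) → (51.49,117.83) → (10.15,117.83) → (10.15,199.69) (closed)

; Generated by LaserGRBL
G21
G90
G0 X36.54 Y121.98
M3 S793
G01 X54.75 Y121.98 F923
G01 X54.75 Y62.23
G01 X36.54 Y62.23
G01 X36.54 Y121.98
G0 X9.45 Y207.51
M3 S793
G01 X29.94 Y207.51 F923
G01 X29.94 Y153.89
G01 X9.45 Y153.89
G01 X9.45 Y207.51
G0 X70.72 Y81.12
M3 S793
G01 X69.20 Y73.11 F923
G01 X62.48 Y68.52
G01 X54.47 Y70.04
G01 X49.88 Y76.76
G01 X51.40 Y84.77
G01 X58.12 Y89.36
G01 X66.13 Y87.84
G01 X70.72 Y81.12
G0 X53.58 Y119.47
M3 S793
G01 X61.31 Y89.34 F923
G01 X35.04 Y72.68
G01 X11.08 Y92.52
G01 X22.54 Y121.43
G01 X53.58 Y119.47
G0 X10.15 Y199.69
M3 S793
G01 X51.49 Y199.69 F923
G01 X51.49 Y117.83
G01 X10.15 Y117.83
G01 X10.15 Y199.69
M5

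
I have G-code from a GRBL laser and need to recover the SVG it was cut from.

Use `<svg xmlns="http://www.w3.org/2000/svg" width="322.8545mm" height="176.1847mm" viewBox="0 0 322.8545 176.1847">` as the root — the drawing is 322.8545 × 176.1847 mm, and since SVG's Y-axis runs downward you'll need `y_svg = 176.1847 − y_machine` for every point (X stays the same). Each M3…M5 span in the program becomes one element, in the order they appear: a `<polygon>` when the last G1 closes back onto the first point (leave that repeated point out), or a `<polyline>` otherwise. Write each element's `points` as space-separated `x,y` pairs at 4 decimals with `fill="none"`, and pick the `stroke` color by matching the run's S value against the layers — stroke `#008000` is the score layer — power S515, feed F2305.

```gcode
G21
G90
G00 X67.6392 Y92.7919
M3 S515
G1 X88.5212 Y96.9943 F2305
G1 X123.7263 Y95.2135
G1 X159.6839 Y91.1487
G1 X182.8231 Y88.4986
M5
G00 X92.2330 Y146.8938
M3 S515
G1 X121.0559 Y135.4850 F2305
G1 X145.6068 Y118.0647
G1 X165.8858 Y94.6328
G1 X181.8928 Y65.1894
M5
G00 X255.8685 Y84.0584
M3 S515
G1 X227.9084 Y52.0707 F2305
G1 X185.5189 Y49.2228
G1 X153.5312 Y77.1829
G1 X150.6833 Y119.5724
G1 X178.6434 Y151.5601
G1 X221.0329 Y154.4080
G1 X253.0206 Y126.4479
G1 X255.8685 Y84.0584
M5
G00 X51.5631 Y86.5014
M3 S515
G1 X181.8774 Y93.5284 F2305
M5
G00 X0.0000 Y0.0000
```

Each laser-on run becomes one SVG element. Flip Y back into SVG space with y_svg = 176.1847 − y_machine. Every run uses S515, so all elements get stroke `#008000` (score).

Run 1: The run is open, so emit a `<polyline>` with points (Y-flipped): 67.6392,83.3928 88.5212,79.1904 123.7263,80.9712 159.6839,85.0360 182.8231,87.6861.

Run 2: The run is open, so emit a `<polyline>` with points (Y-flipped): 92.2330,29.2909 121.0559,40.6997 145.6068,58.1200 165.8858,81.5519 181.8928,110.9953.

Run 3: The run returns to its start, so emit a `<polygon>` with points (Y-flipped): 255.8685,92.1263 227.9084,124.1140 185.5189,126.9619 153.5312,99.0018 150.6833,56.6123 178.6434,24.6246 221.0329,21.7767 253.0206,49.7368.

Run 4: The run is open, so emit a `<polyline>` with points (Y-flipped): 51.5631,89.6833 181.8774,82.6563.

<svg xmlns="http://www.w3.org/2000/svg" width="322.8545mm" height="176.1847mm" viewBox="0 0 322.8545 176.1847">
  <polyline points="67.6392,83.3928 88.5212,79.1904 123.7263,80.9712 159.6839,85.0360 182.8231,87.6861" fill="none" stroke="#008000"/>
  <polyline points="92.2330,29.2909 121.0559,40.6997 145.6068,58.1200 165.8858,81.5519 181.8928,110.9953" fill="none" stroke="#008000"/>
  <polygon points="255.8685,92.1263 227.9084,124.1140 185.5189,126.9619 153.5312,99.0018 150.6833,56.6123 178.6434,24.6246 221.0329,21.7767 253.0206,49.7368" fill="none" stroke="#008000"/>
  <polyline points="51.5631,89.6833 181.8774,82.6563" fill="none" stroke="#008000"/>
</svg>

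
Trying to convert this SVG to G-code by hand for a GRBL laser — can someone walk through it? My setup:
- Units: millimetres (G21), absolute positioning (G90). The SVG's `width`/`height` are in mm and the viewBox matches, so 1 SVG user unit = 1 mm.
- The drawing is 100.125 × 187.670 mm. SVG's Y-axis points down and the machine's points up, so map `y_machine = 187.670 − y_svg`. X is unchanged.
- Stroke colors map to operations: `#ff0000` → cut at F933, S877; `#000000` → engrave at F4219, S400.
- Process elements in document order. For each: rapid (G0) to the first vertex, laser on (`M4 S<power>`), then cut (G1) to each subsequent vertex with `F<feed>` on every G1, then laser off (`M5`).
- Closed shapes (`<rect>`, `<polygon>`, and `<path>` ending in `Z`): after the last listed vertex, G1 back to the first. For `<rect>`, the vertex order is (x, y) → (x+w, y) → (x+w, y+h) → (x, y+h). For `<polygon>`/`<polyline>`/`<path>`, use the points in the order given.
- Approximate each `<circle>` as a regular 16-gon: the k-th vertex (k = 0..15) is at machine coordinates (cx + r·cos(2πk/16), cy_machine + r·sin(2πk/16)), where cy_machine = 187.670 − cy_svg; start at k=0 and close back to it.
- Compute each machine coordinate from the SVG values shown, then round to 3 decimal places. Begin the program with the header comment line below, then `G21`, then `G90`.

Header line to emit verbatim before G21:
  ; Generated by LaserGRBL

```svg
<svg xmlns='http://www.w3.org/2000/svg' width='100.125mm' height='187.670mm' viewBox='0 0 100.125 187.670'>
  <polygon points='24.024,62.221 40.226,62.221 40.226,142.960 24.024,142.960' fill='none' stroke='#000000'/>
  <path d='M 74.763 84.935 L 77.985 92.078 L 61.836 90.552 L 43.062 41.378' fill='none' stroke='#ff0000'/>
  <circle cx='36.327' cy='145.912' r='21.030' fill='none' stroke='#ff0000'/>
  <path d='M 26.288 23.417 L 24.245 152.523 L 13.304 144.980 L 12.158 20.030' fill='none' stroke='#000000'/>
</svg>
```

; Generated by LaserGRBL
G21
G90
G0 X24.024 Y125.449
M4 S400
G1 X40.226 Y125.449 F4219
G1 X40.226 Y44.710 F4219
G1 X24.024 Y44.710 F4219
G1 X24.024 Y125.449 F4219
M5
G0 X74.763 Y102.735
M4 S877
G1 X77.985 Y95.592 F933
G1 X61.836 Y97.118 F933
G1 X43.062 Y146.292 F933
M5
G0 X57.357 Y41.758
M4 S877
G1 X55.756 Y49.806 F933
G1 X51.197 Y56.628 F933
G1 X44.375 Y61.187 F933
G1 X36.327 Y62.788 F933
G1 X28.279 Y61.187 F933
G1 X21.457 Y56.628 F933
G1 X16.898 Y49.806 F933
G1 X15.297 Y41.758 F933
G1 X16.898 Y33.710 F933
G1 X21.457 Y26.888 F933
G1 X28.279 Y22.329 F933
G1 X36.327 Y20.728 F933
G1 X44.375 Y22.329 F933
G1 X51.197 Y26.888 F933
G1 X55.756 Y33.710 F933
G1 X57.357 Y41.758 F933
M5
G0 X26.288 Y164.253
M4 S400
G1 X24.245 Y35.147 F4219
G1 X13.304 Y42.690 F4219
G1 X12.158 Y167.640 F4219
M5

Since the viewBox matches the mm dimensions, user units are millimetres directly. The only transform is the Y-flip y_m = 187.670 − y_svg.

Shape 1 is a rectangle drawn with `<polygon>`. Its stroke #000000 means engrave at S400, F4219. After flipping Y the toolpath is (24.024,125.449) → (40.226,125.449) → (40.226,44.710) → (24.024,44.710) → (24.024,125.449), returning to the start.

Shape 2 is a open polyline drawn with `<path>`. Its stroke #ff0000 means cut at S877, F933. After flipping Y the toolpath is (74.763,102.735) → (77.985,95.592) → (61.836,97.118) → (43.062,146.292).

Shape 3 is a circle drawn with `<circle>`. Its stroke #ff0000 means cut at S877, F933. After flipping Y the toolpath is (57.357,41.758) → (55.756,49.806) → (51.197,56.628) → (44.375,61.187) → (36.327,62.788) → (28.279,61.187) → (21.457,56.628) → (16.898,49.806) → (15.297,41.758) → (16.898,33.710) → (21.457,26.888) → (28.279,22.329) → (36.327,20.728) → (44.375,22.329) → (51.197,26.888) → (55.756,33.710) → (57.357,41.758), returning to the start.

Shape 4 is a open polyline drawn with `<path>`. Its stroke #000000 means engrave at S400, F4219. After flipping Y the toolpath is (26.288,164.253) → (24.245,35.147) → (13.304,42.690) → (12.158,167.640).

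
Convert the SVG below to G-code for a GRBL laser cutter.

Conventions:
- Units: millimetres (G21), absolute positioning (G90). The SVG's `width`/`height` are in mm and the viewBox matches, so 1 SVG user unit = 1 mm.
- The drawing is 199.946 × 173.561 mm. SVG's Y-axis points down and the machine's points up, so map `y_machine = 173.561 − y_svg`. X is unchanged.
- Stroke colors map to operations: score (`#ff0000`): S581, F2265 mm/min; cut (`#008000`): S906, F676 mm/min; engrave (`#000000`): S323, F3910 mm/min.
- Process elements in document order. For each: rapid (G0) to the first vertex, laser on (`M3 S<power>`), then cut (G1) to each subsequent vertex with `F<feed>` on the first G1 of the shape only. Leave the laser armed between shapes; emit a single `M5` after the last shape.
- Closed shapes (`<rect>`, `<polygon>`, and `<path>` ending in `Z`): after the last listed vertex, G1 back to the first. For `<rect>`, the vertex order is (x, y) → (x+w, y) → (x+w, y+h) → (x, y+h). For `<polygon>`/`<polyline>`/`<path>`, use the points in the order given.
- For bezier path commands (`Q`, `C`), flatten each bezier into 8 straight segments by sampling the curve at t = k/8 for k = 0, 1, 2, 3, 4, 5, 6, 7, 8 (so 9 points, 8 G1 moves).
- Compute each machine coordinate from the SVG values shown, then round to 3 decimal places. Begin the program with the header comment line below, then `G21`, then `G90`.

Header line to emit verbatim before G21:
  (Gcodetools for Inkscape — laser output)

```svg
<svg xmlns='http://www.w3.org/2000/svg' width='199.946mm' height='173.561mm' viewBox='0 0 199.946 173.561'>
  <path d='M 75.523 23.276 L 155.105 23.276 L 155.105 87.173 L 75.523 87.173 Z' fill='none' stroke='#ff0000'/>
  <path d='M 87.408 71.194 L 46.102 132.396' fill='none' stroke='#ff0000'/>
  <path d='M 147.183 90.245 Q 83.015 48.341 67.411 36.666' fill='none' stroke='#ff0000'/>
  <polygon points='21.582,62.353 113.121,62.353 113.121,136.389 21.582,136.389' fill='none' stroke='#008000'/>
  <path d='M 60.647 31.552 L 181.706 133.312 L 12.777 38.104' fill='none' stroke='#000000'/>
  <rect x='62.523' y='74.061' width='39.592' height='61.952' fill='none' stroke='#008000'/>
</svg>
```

viewBox `0 0 199.946 173.561` with mm width/height → 1 unit = 1 mm. Flip: y_m = 173.561 − y_svg.

**Shape 1** — `<path>` rectangle, stroke `#ff0000` → score (S581, F2265). Machine vertices: (75.523,150.285) → (155.105,150.285) → (155.105,86.388) → (75.523,86.388) → (75.523,150.285). Closed: final G1 returns to the first vertex.

**Shape 2** — `<path>` line segment, stroke `#ff0000` → score (S581, F2265). Machine vertices: (87.408,102.367) → (46.102,41.165). Open path.

**Shape 3** — `<path>` quadratic bezier, stroke `#ff0000` → score (S581, F2265). Control points (SVG): P0=(147.183,90.245), P1=(83.015,48.341), P2=(67.411,36.666); sampled at t=k/8. Machine vertices: (147.183,83.316) → (131.900,93.320) → (118.134,102.379) → (105.886,110.493) → (95.156,117.663) → (85.943,123.888) → (78.248,129.168) → (72.071,133.504) → (67.411,136.895). Open path.

**Shape 4** — `<polygon>` rectangle, stroke `#008000` → cut (S906, F676). Machine vertices: (21.582,111.208) → (113.121,111.208) → (113.121,37.172) → (21.582,37.172) → (21.582,111.208). Closed: final G1 returns to the first vertex.

**Shape 5** — `<path>` open polyline, stroke `#000000` → engrave (S323, F3910). Machine vertices: (60.647,142.009) → (181.706,40.249) → (12.777,135.457). Open path.

**Shape 6** — `<rect>` rectangle, stroke `#008000` → cut (S906, F676). Machine vertices: (62.523,99.500) → (102.115,99.500) → (102.115,37.548) → (62.523,37.548) → (62.523,99.500). Closed: final G1 returns to the first vertex.

(Gcodetools for Inkscape — laser output)
G21
G90
G0 X75.523 Y150.285
M3 S581
G1 X155.105 Y150.285 F2265
G1 X155.105 Y86.388
G1 X75.523 Y86.388
G1 X75.523 Y150.285
G0 X87.408 Y102.367
M3 S581
G1 X46.102 Y41.165 F2265
G0 X147.183 Y83.316
M3 S581
G1 X131.900 Y93.320 F2265
G1 X118.134 Y102.379
G1 X105.886 Y110.493
G1 X95.156 Y117.663
G1 X85.943 Y123.888
G1 X78.248 Y129.168
G1 X72.071 Y133.504
G1 X67.411 Y136.895
G0 X21.582 Y111.208
M3 S906
G1 X113.121 Y111.208 F676
G1 X113.121 Y37.172
G1 X21.582 Y37.172
G1 X21.582 Y111.208
G0 X60.647 Y142.009
M3 S323
G1 X181.706 Y40.249 F3910
G1 X12.777 Y135.457
G0 X62.523 Y99.500
M3 S906
G1 X102.115 Y99.500 F676
G1 X102.115 Y37.548
G1 X62.523 Y37.548
G1 X62.523 Y99.500
M5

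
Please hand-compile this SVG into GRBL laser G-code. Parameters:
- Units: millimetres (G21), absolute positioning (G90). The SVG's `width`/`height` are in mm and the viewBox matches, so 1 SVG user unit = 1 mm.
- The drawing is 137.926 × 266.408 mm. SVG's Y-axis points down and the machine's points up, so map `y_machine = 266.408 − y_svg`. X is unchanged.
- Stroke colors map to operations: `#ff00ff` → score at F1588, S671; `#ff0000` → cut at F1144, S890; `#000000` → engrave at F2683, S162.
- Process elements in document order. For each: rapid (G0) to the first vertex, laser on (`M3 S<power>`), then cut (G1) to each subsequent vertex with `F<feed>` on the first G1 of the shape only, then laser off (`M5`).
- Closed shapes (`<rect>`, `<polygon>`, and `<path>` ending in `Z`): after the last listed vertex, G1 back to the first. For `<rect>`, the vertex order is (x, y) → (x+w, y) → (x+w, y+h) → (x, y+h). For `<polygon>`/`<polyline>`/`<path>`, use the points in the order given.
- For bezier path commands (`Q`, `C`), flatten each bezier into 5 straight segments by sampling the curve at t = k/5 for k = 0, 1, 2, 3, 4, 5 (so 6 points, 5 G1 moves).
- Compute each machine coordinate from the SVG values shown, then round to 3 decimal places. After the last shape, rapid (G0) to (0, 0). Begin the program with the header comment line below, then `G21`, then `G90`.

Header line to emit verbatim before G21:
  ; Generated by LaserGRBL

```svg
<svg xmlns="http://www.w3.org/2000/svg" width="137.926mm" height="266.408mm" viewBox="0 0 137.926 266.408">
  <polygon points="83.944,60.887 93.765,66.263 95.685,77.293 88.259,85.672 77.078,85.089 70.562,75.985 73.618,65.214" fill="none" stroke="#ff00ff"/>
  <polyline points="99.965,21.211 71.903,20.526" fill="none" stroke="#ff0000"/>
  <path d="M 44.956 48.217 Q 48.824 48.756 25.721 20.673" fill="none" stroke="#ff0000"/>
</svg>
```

Since the viewBox matches the mm dimensions, user units are millimetres directly. The only transform is the Y-flip y_m = 266.408 − y_svg.

Shape 1 is a regular polygon drawn with `<polygon>`. Its stroke #ff00ff means score at S671, F1588. After flipping Y the toolpath is (83.944,205.521) → (93.765,200.145) → (95.685,189.115) → (88.259,180.736) → (77.078,181.319) → (70.562,190.423) → (73.618,201.194) → (83.944,205.521), returning to the start.

Shape 2 is a line segment drawn with `<polyline>`. Its stroke #ff0000 means cut at S890, F1144. After flipping Y the toolpath is (99.965,245.197) → (71.903,245.882).

Shape 3 is a quadratic bezier drawn with `<path>`. Its stroke #ff0000 means cut at S890, F1144. After flipping Y the toolpath is (44.956,218.191) → (45.424,219.120) → (43.735,222.339) → (39.888,227.848) → (33.883,235.647) → (25.721,245.735).

; Generated by LaserGRBL
G21
G90
G0 X83.944 Y205.521
M3 S671
G1 X93.765 Y200.145 F1588
G1 X95.685 Y189.115
G1 X88.259 Y180.736
G1 X77.078 Y181.319
G1 X70.562 Y190.423
G1 X73.618 Y201.194
G1 X83.944 Y205.521
M5
G0 X99.965 Y245.197
M3 S890
G1 X71.903 Y245.882 F1144
M5
G0 X44.956 Y218.191
M3 S890
G1 X45.424 Y219.120 F1144
G1 X43.735 Y222.339
G1 X39.888 Y227.848
G1 X33.883 Y235.647
G1 X25.721 Y245.735
M5
G0 X0.000 Y0.000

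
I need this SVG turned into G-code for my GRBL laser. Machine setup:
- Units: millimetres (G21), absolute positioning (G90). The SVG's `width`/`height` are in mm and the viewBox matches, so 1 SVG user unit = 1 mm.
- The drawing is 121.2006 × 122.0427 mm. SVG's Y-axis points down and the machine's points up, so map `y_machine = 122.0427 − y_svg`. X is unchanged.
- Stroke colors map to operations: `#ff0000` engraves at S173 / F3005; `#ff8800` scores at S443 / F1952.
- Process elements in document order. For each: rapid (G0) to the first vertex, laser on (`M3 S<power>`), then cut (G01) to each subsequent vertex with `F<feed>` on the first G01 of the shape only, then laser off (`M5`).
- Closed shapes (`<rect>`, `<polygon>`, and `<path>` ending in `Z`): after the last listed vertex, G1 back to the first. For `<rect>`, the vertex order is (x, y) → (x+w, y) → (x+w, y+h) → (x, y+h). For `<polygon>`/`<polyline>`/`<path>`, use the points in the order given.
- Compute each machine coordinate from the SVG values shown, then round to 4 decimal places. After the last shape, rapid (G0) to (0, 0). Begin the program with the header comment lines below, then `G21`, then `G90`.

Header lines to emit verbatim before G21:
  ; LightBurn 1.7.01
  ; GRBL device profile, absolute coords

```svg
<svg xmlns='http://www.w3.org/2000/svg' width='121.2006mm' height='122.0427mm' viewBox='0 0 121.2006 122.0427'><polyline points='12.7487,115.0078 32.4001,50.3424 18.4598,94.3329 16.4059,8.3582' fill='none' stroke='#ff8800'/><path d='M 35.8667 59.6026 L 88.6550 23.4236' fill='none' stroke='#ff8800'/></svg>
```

1 u = 1 mm; y_m = 122.0427 − y.

[1] `<polyline>` open polyline, #ff8800→score S443 F1952: (12.7487,7.0349) → (32.4001,71.7003) → (18.4598,27.7098) → (16.4059,113.6845)

[2] `<path>` line segment, #ff8800→score S443 F1952: (35.8667,62.4401) → (88.6550,98.6191)

; LightBurn 1.7.01
; GRBL device profile, absolute coords
G21
G90
G0 X12.7487 Y7.0349
M3 S443
G01 X32.4001 Y71.7003 F1952
G01 X18.4598 Y27.7098
G01 X16.4059 Y113.6845
M5
G0 X35.8667 Y62.4401
M3 S443
G01 X88.6550 Y98.6191 F1952
M5
G0 X0.0000 Y0.0000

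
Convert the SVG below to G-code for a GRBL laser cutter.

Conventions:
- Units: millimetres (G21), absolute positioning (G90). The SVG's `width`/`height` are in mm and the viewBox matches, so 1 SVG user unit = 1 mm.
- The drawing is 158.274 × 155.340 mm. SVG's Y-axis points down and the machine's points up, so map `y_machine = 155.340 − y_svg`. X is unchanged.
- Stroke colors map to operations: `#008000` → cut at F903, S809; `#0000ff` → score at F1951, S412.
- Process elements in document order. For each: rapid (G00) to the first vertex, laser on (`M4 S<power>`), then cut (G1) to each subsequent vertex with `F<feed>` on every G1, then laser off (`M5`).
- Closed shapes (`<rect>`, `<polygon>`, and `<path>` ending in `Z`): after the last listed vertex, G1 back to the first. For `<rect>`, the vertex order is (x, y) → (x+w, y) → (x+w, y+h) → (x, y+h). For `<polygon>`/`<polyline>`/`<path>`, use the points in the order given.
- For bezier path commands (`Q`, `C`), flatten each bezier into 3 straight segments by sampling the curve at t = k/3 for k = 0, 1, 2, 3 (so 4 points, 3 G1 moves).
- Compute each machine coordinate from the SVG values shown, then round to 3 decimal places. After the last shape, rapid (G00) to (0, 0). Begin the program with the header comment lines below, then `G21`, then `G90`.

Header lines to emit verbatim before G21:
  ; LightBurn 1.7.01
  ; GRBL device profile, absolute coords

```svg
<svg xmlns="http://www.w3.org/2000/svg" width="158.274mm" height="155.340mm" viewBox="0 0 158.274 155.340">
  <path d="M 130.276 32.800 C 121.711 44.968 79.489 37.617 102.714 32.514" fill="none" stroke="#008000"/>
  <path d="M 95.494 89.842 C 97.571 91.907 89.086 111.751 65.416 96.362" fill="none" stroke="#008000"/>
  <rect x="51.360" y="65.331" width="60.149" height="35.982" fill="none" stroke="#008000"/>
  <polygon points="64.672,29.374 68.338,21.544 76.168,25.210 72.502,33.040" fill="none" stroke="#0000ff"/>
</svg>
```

; LightBurn 1.7.01
; GRBL device profile, absolute coords
G21
G90
G00 X130.276 Y122.540
M4 S809
G1 X114.163 Y116.072 F903
G1 X97.634 Y117.780 F903
G1 X102.714 Y122.826 F903
M5
G00 X95.494 Y65.498
M4 S809
G1 X93.879 Y59.470 F903
G1 X84.196 Y53.370 F903
G1 X65.416 Y58.978 F903
M5
G00 X51.360 Y90.009
M4 S809
G1 X111.509 Y90.009 F903
G1 X111.509 Y54.027 F903
G1 X51.360 Y54.027 F903
G1 X51.360 Y90.009 F903
M5
G00 X64.672 Y125.966
M4 S412
G1 X68.338 Y133.796 F1951
G1 X76.168 Y130.130 F1951
G1 X72.502 Y122.300 F1951
G1 X64.672 Y125.966 F1951
M5
G00 X0.000 Y0.000

Since the viewBox matches the mm dimensions, user units are millimetres directly. The only transform is the Y-flip y_m = 155.340 − y_svg.

Shape 1 is a cubic bezier drawn with `<path>`. Its stroke #008000 means cut at S809, F903. After flipping Y the toolpath is (130.276,122.540) → (114.163,116.072) → (97.634,117.780) → (102.714,122.826).

Shape 2 is a cubic bezier drawn with `<path>`. Its stroke #008000 means cut at S809, F903. After flipping Y the toolpath is (95.494,65.498) → (93.879,59.470) → (84.196,53.370) → (65.416,58.978).

Shape 3 is a rectangle drawn with `<rect>`. Its stroke #008000 means cut at S809, F903. After flipping Y the toolpath is (51.360,90.009) → (111.509,90.009) → (111.509,54.027) → (51.360,54.027) → (51.360,90.009), returning to the start.

Shape 4 is a regular polygon drawn with `<polygon>`. Its stroke #0000ff means score at S412, F1951. After flipping Y the toolpath is (64.672,125.966) → (68.338,133.796) → (76.168,130.130) → (72.502,122.300) → (64.672,125.966), returning to the start.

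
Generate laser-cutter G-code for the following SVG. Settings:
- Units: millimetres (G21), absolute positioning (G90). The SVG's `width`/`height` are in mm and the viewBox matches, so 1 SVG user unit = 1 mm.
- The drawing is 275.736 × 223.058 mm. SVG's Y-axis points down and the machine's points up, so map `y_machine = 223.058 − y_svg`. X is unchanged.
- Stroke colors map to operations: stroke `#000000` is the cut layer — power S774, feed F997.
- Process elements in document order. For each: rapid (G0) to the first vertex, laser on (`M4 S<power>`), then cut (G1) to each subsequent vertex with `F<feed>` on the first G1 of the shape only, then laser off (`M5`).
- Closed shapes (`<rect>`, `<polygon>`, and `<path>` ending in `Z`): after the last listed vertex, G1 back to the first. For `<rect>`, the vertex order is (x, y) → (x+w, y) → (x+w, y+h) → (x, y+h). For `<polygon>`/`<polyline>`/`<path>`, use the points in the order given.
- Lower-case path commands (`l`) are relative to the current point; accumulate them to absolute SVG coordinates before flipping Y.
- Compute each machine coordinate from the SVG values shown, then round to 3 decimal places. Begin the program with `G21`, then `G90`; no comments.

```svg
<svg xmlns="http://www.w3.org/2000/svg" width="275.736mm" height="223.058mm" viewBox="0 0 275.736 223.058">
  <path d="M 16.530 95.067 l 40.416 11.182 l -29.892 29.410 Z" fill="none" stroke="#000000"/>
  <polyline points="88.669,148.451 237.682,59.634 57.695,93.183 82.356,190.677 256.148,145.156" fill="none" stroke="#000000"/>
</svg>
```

1 u = 1 mm; y_m = 223.058 − y.

[1] `<path>` regular polygon, #000000→cut S774 F997: (16.530,127.991) → (56.946,116.809) → (27.054,87.399) → (16.530,127.991) (closed)

[2] `<polyline>` open polyline, #000000→cut S774 F997: (88.669,74.607) → (237.682,163.424) → (57.695,129.875) → (82.356,32.381) → (256.148,77.902)

G21
G90
G0 X16.530 Y127.991
M4 S774
G1 X56.946 Y116.809 F997
G1 X27.054 Y87.399
G1 X16.530 Y127.991
M5
G0 X88.669 Y74.607
M4 S774
G1 X237.682 Y163.424 F997
G1 X57.695 Y129.875
G1 X82.356 Y32.381
G1 X256.148 Y77.902
M5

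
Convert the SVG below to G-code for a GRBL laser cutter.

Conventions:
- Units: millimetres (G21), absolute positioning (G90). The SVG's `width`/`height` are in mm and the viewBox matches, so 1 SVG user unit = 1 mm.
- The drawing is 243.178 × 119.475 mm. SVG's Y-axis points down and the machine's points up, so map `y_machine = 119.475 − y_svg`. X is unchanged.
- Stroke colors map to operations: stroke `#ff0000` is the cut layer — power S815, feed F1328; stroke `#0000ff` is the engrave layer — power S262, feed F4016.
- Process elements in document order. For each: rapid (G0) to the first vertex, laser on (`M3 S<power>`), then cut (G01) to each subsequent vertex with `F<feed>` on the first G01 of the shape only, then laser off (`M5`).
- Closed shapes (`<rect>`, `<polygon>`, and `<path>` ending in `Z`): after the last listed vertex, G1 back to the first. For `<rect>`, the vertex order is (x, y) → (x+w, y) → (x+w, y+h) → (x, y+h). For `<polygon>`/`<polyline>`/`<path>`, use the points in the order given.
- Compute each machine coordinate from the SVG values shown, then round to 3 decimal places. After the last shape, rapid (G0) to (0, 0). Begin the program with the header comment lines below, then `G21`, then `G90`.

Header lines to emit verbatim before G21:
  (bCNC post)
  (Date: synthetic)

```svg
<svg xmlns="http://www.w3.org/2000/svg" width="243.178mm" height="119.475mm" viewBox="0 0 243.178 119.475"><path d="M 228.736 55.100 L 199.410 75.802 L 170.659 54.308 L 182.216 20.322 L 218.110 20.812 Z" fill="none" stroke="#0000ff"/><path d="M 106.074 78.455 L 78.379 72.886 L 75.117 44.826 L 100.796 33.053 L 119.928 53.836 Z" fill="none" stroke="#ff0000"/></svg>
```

(bCNC post)
(Date: synthetic)
G21
G90
G0 X228.736 Y64.375
M3 S262
G01 X199.410 Y43.673 F4016
G01 X170.659 Y65.167
G01 X182.216 Y99.153
G01 X218.110 Y98.663
G01 X228.736 Y64.375
M5
G0 X106.074 Y41.020
M3 S815
G01 X78.379 Y46.589 F1328
G01 X75.117 Y74.649
G01 X100.796 Y86.422
G01 X119.928 Y65.639
G01 X106.074 Y41.020
M5
G0 X0.000 Y0.000

1 u = 1 mm; y_m = 119.475 − y.

[1] `<path>` regular polygon, #0000ff→engrave S262 F4016: (228.736,64.375) → (199.410,43.673) → (170.659,65.167) → (182.216,99.153) → (218.110,98.663) → (228.736,64.375) (closed)

[2] `<path>` regular polygon, #ff0000→cut S815 F1328: (106.074,41.020) → (78.379,46.589) → (75.117,74.649) → (100.796,86.422) → (119.928,65.639) → (106.074,41.020) (closed)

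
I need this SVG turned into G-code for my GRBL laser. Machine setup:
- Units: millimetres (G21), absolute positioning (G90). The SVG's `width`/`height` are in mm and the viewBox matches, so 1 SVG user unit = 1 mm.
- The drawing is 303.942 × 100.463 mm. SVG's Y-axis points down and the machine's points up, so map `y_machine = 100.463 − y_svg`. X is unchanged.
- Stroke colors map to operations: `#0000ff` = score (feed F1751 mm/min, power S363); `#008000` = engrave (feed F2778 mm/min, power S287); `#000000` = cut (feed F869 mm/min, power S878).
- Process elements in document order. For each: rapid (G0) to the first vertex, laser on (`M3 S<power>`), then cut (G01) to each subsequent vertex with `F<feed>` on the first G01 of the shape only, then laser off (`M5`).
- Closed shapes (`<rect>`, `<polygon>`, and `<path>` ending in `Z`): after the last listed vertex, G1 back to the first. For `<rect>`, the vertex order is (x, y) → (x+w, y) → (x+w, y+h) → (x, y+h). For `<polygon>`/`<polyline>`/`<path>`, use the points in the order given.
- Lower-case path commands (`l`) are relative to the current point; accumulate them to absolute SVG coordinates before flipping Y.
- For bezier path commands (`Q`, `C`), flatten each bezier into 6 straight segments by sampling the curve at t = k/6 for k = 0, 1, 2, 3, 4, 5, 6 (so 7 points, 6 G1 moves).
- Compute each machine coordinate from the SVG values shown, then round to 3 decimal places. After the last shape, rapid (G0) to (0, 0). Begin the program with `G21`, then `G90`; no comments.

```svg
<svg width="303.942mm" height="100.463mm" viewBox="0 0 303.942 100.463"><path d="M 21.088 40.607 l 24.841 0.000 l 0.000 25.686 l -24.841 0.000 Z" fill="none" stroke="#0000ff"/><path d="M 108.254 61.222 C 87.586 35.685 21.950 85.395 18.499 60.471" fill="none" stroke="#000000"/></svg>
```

Since the viewBox matches the mm dimensions, user units are millimetres directly. The only transform is the Y-flip y_m = 100.463 − y_svg.

Shape 1 is a rectangle drawn with `<path>`. Its stroke #0000ff means score at S363, F1751. After flipping Y the toolpath is (21.088,59.856) → (45.929,59.856) → (45.929,34.170) → (21.088,34.170) → (21.088,59.856), returning to the start.

Shape 2 is a cubic bezier drawn with `<path>`. Its stroke #000000 means cut at S878, F869. After flipping Y the toolpath is (108.254,39.241) → (94.669,46.433) → (76.565,45.247) → (56.920,39.846) → (38.710,34.395) → (24.911,33.056) → (18.499,39.992).

G21
G90
G0 X21.088 Y59.856
M3 S363
G01 X45.929 Y59.856 F1751
G01 X45.929 Y34.170
G01 X21.088 Y34.170
G01 X21.088 Y59.856
M5
G0 X108.254 Y39.241
M3 S878
G01 X94.669 Y46.433 F869
G01 X76.565 Y45.247
G01 X56.920 Y39.846
G01 X38.710 Y34.395
G01 X24.911 Y33.056
G01 X18.499 Y39.992
M5
G0 X0.000 Y0.000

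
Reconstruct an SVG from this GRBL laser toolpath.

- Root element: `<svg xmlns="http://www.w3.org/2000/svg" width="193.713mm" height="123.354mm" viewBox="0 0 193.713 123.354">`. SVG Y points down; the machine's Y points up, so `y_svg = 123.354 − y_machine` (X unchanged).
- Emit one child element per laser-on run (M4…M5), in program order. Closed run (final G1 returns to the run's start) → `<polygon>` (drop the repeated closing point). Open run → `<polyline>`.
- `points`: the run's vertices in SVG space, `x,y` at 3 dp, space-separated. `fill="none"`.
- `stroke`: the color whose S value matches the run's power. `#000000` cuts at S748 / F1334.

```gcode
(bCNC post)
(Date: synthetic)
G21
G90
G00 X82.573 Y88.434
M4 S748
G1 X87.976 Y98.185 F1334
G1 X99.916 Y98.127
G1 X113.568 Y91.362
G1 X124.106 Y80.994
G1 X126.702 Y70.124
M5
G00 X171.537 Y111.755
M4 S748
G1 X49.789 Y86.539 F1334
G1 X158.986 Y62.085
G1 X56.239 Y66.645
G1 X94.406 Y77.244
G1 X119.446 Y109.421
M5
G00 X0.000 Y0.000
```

Each laser-on run becomes one SVG element. Flip Y back into SVG space with y_svg = 123.354 − y_machine. Every run uses S748, so all elements get stroke `#000000` (cut).

Run 1: The run is open, so emit a `<polyline>` with points (Y-flipped): 82.573,34.920 87.976,25.169 99.916,25.227 113.568,31.992 124.106,42.360 126.702,53.230.

Run 2: The run is open, so emit a `<polyline>` with points (Y-flipped): 171.537,11.599 49.789,36.815 158.986,61.269 56.239,56.709 94.406,46.110 119.446,13.933.

<svg xmlns="http://www.w3.org/2000/svg" width="193.713mm" height="123.354mm" viewBox="0 0 193.713 123.354">
  <polyline points="82.573,34.920 87.976,25.169 99.916,25.227 113.568,31.992 124.106,42.360 126.702,53.230" fill="none" stroke="#000000"/>
  <polyline points="171.537,11.599 49.789,36.815 158.986,61.269 56.239,56.709 94.406,46.110 119.446,13.933" fill="none" stroke="#000000"/>
</svg>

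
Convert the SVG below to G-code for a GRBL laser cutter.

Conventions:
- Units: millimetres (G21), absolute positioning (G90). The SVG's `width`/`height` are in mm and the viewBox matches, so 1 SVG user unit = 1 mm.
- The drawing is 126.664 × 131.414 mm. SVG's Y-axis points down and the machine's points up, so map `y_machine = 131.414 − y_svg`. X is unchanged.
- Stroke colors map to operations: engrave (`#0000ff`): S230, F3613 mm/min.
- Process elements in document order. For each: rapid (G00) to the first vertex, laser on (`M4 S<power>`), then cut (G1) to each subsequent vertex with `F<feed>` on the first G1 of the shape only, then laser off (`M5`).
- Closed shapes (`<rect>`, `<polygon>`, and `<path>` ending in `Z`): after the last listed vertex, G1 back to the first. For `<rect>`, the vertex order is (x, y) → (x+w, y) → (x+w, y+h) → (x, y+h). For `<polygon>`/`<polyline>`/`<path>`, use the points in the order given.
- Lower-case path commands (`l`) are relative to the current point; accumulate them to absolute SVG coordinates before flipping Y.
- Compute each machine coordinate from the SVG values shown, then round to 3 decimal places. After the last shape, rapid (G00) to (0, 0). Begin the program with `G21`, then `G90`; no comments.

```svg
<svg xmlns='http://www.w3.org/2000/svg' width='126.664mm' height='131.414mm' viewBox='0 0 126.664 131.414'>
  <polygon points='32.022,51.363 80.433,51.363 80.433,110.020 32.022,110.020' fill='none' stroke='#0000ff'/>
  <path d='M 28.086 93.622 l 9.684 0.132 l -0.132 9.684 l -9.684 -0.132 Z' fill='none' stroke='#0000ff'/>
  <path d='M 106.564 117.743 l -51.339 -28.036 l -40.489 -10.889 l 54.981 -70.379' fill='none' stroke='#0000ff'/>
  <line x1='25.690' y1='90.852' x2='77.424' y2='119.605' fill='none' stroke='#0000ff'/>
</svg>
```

1 u = 1 mm; y_m = 131.414 − y.

[1] `<polygon>` rectangle, #0000ff→engrave S230 F3613: (32.022,80.051) → (80.433,80.051) → (80.433,21.394) → (32.022,21.394) → (32.022,80.051) (closed)

[2] `<path>` regular polygon, #0000ff→engrave S230 F3613: (28.086,37.792) → (37.770,37.660) → (37.638,27.976) → (27.954,28.108) → (28.086,37.792) (closed)

[3] `<path>` open polyline, #0000ff→engrave S230 F3613: (106.564,13.671) → (55.225,41.707) → (14.736,52.596) → (69.717,122.975)

[4] `<line>` line segment, #0000ff→engrave S230 F3613: (25.690,40.562) → (77.424,11.809)

G21
G90
G00 X32.022 Y80.051
M4 S230
G1 X80.433 Y80.051 F3613
G1 X80.433 Y21.394
G1 X32.022 Y21.394
G1 X32.022 Y80.051
M5
G00 X28.086 Y37.792
M4 S230
G1 X37.770 Y37.660 F3613
G1 X37.638 Y27.976
G1 X27.954 Y28.108
G1 X28.086 Y37.792
M5
G00 X106.564 Y13.671
M4 S230
G1 X55.225 Y41.707 F3613
G1 X14.736 Y52.596
G1 X69.717 Y122.975
M5
G00 X25.690 Y40.562
M4 S230
G1 X77.424 Y11.809 F3613
M5
G00 X0.000 Y0.000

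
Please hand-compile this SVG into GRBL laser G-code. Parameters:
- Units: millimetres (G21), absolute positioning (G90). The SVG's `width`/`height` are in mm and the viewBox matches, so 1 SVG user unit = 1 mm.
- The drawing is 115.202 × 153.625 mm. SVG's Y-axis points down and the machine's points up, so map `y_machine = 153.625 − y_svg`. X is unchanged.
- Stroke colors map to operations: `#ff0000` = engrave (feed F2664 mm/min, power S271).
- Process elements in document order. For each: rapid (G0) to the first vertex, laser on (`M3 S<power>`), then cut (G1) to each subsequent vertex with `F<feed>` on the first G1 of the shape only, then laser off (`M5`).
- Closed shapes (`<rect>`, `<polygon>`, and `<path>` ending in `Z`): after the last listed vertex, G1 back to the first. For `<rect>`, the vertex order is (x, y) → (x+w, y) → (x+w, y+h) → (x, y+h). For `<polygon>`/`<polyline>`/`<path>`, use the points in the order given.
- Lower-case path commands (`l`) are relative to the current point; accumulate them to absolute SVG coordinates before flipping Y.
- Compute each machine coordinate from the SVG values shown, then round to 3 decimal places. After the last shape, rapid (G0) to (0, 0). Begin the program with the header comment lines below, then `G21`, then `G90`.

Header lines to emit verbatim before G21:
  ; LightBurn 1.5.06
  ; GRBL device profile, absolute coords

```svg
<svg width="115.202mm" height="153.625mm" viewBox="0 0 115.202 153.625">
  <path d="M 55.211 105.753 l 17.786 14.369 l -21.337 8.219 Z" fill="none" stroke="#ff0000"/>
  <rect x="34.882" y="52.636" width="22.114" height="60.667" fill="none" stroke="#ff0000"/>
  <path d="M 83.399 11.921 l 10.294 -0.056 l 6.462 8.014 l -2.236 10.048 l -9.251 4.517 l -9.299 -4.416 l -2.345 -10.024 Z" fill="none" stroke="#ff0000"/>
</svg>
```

; LightBurn 1.5.06
; GRBL device profile, absolute coords
G21
G90
G0 X55.211 Y47.872
M3 S271
G1 X72.997 Y33.503 F2664
G1 X51.660 Y25.284
G1 X55.211 Y47.872
M5
G0 X34.882 Y100.989
M3 S271
G1 X56.996 Y100.989 F2664
G1 X56.996 Y40.322
G1 X34.882 Y40.322
G1 X34.882 Y100.989
M5
G0 X83.399 Y141.704
M3 S271
G1 X93.693 Y141.760 F2664
G1 X100.155 Y133.746
G1 X97.919 Y123.698
G1 X88.668 Y119.181
G1 X79.369 Y123.597
G1 X77.024 Y133.621
G1 X83.399 Y141.704
M5
G0 X0.000 Y0.000

1 u = 1 mm; y_m = 153.625 − y.

[1] `<path>` regular polygon, #ff0000→engrave S271 F2664: (55.211,47.872) → (72.997,33.503) → (51.660,25.284) → (55.211,47.872) (closed)

[2] `<rect>` rectangle, #ff0000→engrave S271 F2664: (34.882,100.989) → (56.996,100.989) → (56.996,40.322) → (34.882,40.322) → (34.882,100.989) (closed)

[3] `<path>` regular polygon, #ff0000→engrave S271 F2664: (83.399,141.704) → (93.693,141.760) → (100.155,133.746) → (97.919,123.698) → (88.668,119.181) → (79.369,123.597) → (77.024,133.621) → (83.399,141.704) (closed)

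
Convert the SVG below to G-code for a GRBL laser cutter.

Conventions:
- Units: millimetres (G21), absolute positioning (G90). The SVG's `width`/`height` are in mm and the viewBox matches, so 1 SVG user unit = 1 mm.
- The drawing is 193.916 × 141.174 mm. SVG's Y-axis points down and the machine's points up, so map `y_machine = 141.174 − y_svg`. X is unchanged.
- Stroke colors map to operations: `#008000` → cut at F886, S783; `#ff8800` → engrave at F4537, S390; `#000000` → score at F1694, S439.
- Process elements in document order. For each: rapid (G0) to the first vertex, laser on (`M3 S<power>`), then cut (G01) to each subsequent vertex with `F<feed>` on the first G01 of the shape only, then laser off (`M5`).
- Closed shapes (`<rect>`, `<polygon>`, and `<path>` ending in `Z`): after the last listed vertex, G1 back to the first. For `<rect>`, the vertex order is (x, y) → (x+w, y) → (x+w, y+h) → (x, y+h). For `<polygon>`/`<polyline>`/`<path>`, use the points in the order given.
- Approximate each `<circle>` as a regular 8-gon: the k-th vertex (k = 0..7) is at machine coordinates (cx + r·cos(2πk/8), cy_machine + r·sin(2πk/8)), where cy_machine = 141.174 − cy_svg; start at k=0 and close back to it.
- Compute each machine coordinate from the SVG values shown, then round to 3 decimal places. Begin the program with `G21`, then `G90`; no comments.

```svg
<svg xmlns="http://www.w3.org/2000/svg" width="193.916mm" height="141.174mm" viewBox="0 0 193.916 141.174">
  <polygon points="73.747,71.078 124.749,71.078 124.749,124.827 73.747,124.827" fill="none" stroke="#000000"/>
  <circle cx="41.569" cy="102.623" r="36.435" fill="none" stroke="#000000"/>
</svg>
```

G21
G90
G0 X73.747 Y70.096
M3 S439
G01 X124.749 Y70.096 F1694
G01 X124.749 Y16.347
G01 X73.747 Y16.347
G01 X73.747 Y70.096
M5
G0 X78.004 Y38.551
M3 S439
G01 X67.332 Y64.314 F1694
G01 X41.569 Y74.986
G01 X15.806 Y64.314
G01 X5.134 Y38.551
G01 X15.806 Y12.788
G01 X41.569 Y2.116
G01 X67.332 Y12.788
G01 X78.004 Y38.551
M5

viewBox `0 0 193.916 141.174` with mm width/height → 1 unit = 1 mm. Flip: y_m = 141.174 − y_svg.

**Shape 1** — `<polygon>` rectangle, stroke `#000000` → score (S439, F1694). Machine vertices: (73.747,70.096) → (124.749,70.096) → (124.749,16.347) → (73.747,16.347) → (73.747,70.096). Closed: final G1 returns to the first vertex.

**Shape 2** — `<circle>` circle, stroke `#000000` → score (S439, F1694). Machine vertices: (78.004,38.551) → (67.332,64.314) → (41.569,74.986) → (15.806,64.314) → (5.134,38.551) → (15.806,12.788) → (41.569,2.116) → (67.332,12.788) → (78.004,38.551). Closed: final G1 returns to the first vertex.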